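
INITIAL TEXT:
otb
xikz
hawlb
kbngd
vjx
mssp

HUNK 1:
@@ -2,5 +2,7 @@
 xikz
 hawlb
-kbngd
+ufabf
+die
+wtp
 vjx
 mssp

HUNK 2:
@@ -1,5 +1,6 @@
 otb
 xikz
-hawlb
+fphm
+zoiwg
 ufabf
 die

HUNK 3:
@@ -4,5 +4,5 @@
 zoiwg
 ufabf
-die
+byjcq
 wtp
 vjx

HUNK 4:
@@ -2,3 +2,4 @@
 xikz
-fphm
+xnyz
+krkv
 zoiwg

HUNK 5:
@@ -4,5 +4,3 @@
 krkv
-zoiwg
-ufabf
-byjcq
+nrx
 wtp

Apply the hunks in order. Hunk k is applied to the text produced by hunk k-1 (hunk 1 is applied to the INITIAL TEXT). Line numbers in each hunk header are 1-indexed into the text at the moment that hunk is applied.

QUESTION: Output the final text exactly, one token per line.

Hunk 1: at line 2 remove [kbngd] add [ufabf,die,wtp] -> 8 lines: otb xikz hawlb ufabf die wtp vjx mssp
Hunk 2: at line 1 remove [hawlb] add [fphm,zoiwg] -> 9 lines: otb xikz fphm zoiwg ufabf die wtp vjx mssp
Hunk 3: at line 4 remove [die] add [byjcq] -> 9 lines: otb xikz fphm zoiwg ufabf byjcq wtp vjx mssp
Hunk 4: at line 2 remove [fphm] add [xnyz,krkv] -> 10 lines: otb xikz xnyz krkv zoiwg ufabf byjcq wtp vjx mssp
Hunk 5: at line 4 remove [zoiwg,ufabf,byjcq] add [nrx] -> 8 lines: otb xikz xnyz krkv nrx wtp vjx mssp

Answer: otb
xikz
xnyz
krkv
nrx
wtp
vjx
mssp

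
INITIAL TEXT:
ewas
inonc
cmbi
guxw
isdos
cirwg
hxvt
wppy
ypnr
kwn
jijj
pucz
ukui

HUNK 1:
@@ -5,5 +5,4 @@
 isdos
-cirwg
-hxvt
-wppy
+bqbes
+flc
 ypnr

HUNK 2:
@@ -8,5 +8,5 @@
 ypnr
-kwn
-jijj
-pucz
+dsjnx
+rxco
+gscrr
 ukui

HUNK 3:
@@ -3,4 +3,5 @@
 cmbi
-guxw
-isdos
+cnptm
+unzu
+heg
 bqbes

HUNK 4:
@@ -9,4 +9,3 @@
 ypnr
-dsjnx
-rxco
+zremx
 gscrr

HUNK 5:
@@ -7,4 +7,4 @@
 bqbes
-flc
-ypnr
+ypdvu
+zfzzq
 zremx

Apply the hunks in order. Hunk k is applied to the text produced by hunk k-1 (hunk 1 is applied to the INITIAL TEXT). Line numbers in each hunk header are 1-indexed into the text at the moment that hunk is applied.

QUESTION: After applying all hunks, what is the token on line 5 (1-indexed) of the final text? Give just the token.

Hunk 1: at line 5 remove [cirwg,hxvt,wppy] add [bqbes,flc] -> 12 lines: ewas inonc cmbi guxw isdos bqbes flc ypnr kwn jijj pucz ukui
Hunk 2: at line 8 remove [kwn,jijj,pucz] add [dsjnx,rxco,gscrr] -> 12 lines: ewas inonc cmbi guxw isdos bqbes flc ypnr dsjnx rxco gscrr ukui
Hunk 3: at line 3 remove [guxw,isdos] add [cnptm,unzu,heg] -> 13 lines: ewas inonc cmbi cnptm unzu heg bqbes flc ypnr dsjnx rxco gscrr ukui
Hunk 4: at line 9 remove [dsjnx,rxco] add [zremx] -> 12 lines: ewas inonc cmbi cnptm unzu heg bqbes flc ypnr zremx gscrr ukui
Hunk 5: at line 7 remove [flc,ypnr] add [ypdvu,zfzzq] -> 12 lines: ewas inonc cmbi cnptm unzu heg bqbes ypdvu zfzzq zremx gscrr ukui
Final line 5: unzu

Answer: unzu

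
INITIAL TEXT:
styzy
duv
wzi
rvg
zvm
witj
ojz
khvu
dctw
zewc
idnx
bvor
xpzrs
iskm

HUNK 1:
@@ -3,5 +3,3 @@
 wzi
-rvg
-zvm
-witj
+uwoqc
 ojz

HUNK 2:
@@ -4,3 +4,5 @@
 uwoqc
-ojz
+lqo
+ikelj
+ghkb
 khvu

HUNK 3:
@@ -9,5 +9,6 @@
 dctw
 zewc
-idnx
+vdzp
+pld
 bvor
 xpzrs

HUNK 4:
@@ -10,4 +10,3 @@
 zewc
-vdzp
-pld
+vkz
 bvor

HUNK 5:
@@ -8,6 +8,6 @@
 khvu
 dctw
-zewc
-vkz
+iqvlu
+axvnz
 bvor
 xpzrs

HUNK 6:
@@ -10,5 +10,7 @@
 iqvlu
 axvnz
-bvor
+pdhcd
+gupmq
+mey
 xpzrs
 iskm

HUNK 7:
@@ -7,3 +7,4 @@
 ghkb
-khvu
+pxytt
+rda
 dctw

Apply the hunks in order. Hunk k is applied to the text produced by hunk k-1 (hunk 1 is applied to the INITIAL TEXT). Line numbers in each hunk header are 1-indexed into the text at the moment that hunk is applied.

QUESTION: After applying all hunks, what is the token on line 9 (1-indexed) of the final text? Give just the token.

Hunk 1: at line 3 remove [rvg,zvm,witj] add [uwoqc] -> 12 lines: styzy duv wzi uwoqc ojz khvu dctw zewc idnx bvor xpzrs iskm
Hunk 2: at line 4 remove [ojz] add [lqo,ikelj,ghkb] -> 14 lines: styzy duv wzi uwoqc lqo ikelj ghkb khvu dctw zewc idnx bvor xpzrs iskm
Hunk 3: at line 9 remove [idnx] add [vdzp,pld] -> 15 lines: styzy duv wzi uwoqc lqo ikelj ghkb khvu dctw zewc vdzp pld bvor xpzrs iskm
Hunk 4: at line 10 remove [vdzp,pld] add [vkz] -> 14 lines: styzy duv wzi uwoqc lqo ikelj ghkb khvu dctw zewc vkz bvor xpzrs iskm
Hunk 5: at line 8 remove [zewc,vkz] add [iqvlu,axvnz] -> 14 lines: styzy duv wzi uwoqc lqo ikelj ghkb khvu dctw iqvlu axvnz bvor xpzrs iskm
Hunk 6: at line 10 remove [bvor] add [pdhcd,gupmq,mey] -> 16 lines: styzy duv wzi uwoqc lqo ikelj ghkb khvu dctw iqvlu axvnz pdhcd gupmq mey xpzrs iskm
Hunk 7: at line 7 remove [khvu] add [pxytt,rda] -> 17 lines: styzy duv wzi uwoqc lqo ikelj ghkb pxytt rda dctw iqvlu axvnz pdhcd gupmq mey xpzrs iskm
Final line 9: rda

Answer: rda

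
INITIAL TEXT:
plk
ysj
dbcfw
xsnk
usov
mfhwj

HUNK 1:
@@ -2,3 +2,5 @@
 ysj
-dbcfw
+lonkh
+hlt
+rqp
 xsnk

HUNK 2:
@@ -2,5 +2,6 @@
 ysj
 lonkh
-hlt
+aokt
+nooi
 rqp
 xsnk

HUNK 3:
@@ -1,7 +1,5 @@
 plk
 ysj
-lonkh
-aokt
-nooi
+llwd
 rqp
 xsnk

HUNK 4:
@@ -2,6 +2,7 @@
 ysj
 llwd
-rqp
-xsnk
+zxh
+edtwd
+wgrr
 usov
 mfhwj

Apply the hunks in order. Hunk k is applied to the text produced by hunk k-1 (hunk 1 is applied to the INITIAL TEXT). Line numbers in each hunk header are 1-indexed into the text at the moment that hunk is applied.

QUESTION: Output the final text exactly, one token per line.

Hunk 1: at line 2 remove [dbcfw] add [lonkh,hlt,rqp] -> 8 lines: plk ysj lonkh hlt rqp xsnk usov mfhwj
Hunk 2: at line 2 remove [hlt] add [aokt,nooi] -> 9 lines: plk ysj lonkh aokt nooi rqp xsnk usov mfhwj
Hunk 3: at line 1 remove [lonkh,aokt,nooi] add [llwd] -> 7 lines: plk ysj llwd rqp xsnk usov mfhwj
Hunk 4: at line 2 remove [rqp,xsnk] add [zxh,edtwd,wgrr] -> 8 lines: plk ysj llwd zxh edtwd wgrr usov mfhwj

Answer: plk
ysj
llwd
zxh
edtwd
wgrr
usov
mfhwj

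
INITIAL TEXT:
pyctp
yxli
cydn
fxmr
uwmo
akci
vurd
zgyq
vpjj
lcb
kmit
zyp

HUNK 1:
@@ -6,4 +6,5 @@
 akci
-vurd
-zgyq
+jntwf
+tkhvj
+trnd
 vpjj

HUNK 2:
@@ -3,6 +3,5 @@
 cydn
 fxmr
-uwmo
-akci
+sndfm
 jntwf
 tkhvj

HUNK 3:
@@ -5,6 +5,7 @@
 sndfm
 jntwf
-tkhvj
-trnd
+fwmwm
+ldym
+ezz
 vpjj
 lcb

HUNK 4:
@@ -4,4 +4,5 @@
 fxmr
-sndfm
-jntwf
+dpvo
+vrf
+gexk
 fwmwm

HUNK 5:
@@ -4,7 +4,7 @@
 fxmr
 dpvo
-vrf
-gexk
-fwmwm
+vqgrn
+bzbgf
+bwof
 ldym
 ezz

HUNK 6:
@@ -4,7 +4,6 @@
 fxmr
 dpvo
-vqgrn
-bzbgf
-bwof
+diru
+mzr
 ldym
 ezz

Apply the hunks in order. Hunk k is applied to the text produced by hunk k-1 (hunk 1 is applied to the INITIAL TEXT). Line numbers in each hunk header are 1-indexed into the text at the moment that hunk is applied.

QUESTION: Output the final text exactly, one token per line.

Answer: pyctp
yxli
cydn
fxmr
dpvo
diru
mzr
ldym
ezz
vpjj
lcb
kmit
zyp

Derivation:
Hunk 1: at line 6 remove [vurd,zgyq] add [jntwf,tkhvj,trnd] -> 13 lines: pyctp yxli cydn fxmr uwmo akci jntwf tkhvj trnd vpjj lcb kmit zyp
Hunk 2: at line 3 remove [uwmo,akci] add [sndfm] -> 12 lines: pyctp yxli cydn fxmr sndfm jntwf tkhvj trnd vpjj lcb kmit zyp
Hunk 3: at line 5 remove [tkhvj,trnd] add [fwmwm,ldym,ezz] -> 13 lines: pyctp yxli cydn fxmr sndfm jntwf fwmwm ldym ezz vpjj lcb kmit zyp
Hunk 4: at line 4 remove [sndfm,jntwf] add [dpvo,vrf,gexk] -> 14 lines: pyctp yxli cydn fxmr dpvo vrf gexk fwmwm ldym ezz vpjj lcb kmit zyp
Hunk 5: at line 4 remove [vrf,gexk,fwmwm] add [vqgrn,bzbgf,bwof] -> 14 lines: pyctp yxli cydn fxmr dpvo vqgrn bzbgf bwof ldym ezz vpjj lcb kmit zyp
Hunk 6: at line 4 remove [vqgrn,bzbgf,bwof] add [diru,mzr] -> 13 lines: pyctp yxli cydn fxmr dpvo diru mzr ldym ezz vpjj lcb kmit zyp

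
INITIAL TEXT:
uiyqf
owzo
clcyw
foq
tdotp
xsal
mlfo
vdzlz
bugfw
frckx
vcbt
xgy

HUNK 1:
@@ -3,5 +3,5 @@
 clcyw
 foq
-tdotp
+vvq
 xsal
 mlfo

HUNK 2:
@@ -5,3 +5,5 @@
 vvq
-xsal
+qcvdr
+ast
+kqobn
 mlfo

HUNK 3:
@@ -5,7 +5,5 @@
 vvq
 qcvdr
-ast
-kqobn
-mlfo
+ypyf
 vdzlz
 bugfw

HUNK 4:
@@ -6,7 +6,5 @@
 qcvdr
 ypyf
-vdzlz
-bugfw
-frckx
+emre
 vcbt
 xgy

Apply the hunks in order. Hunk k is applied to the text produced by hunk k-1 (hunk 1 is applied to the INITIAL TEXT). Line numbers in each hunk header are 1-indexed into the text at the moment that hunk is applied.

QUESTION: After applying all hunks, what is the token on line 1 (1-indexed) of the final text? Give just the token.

Hunk 1: at line 3 remove [tdotp] add [vvq] -> 12 lines: uiyqf owzo clcyw foq vvq xsal mlfo vdzlz bugfw frckx vcbt xgy
Hunk 2: at line 5 remove [xsal] add [qcvdr,ast,kqobn] -> 14 lines: uiyqf owzo clcyw foq vvq qcvdr ast kqobn mlfo vdzlz bugfw frckx vcbt xgy
Hunk 3: at line 5 remove [ast,kqobn,mlfo] add [ypyf] -> 12 lines: uiyqf owzo clcyw foq vvq qcvdr ypyf vdzlz bugfw frckx vcbt xgy
Hunk 4: at line 6 remove [vdzlz,bugfw,frckx] add [emre] -> 10 lines: uiyqf owzo clcyw foq vvq qcvdr ypyf emre vcbt xgy
Final line 1: uiyqf

Answer: uiyqf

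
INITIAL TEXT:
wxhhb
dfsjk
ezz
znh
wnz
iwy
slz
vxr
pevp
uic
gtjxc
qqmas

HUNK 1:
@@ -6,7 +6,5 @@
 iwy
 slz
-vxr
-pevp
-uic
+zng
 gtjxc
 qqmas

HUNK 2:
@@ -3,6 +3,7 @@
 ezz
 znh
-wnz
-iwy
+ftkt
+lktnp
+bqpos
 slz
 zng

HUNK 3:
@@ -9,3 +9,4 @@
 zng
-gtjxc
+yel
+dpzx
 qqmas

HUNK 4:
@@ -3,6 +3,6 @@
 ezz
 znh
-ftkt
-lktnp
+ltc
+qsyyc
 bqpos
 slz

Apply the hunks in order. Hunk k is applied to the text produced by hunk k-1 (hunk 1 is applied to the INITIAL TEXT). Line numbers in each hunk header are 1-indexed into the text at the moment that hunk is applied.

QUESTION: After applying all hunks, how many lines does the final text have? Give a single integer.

Answer: 12

Derivation:
Hunk 1: at line 6 remove [vxr,pevp,uic] add [zng] -> 10 lines: wxhhb dfsjk ezz znh wnz iwy slz zng gtjxc qqmas
Hunk 2: at line 3 remove [wnz,iwy] add [ftkt,lktnp,bqpos] -> 11 lines: wxhhb dfsjk ezz znh ftkt lktnp bqpos slz zng gtjxc qqmas
Hunk 3: at line 9 remove [gtjxc] add [yel,dpzx] -> 12 lines: wxhhb dfsjk ezz znh ftkt lktnp bqpos slz zng yel dpzx qqmas
Hunk 4: at line 3 remove [ftkt,lktnp] add [ltc,qsyyc] -> 12 lines: wxhhb dfsjk ezz znh ltc qsyyc bqpos slz zng yel dpzx qqmas
Final line count: 12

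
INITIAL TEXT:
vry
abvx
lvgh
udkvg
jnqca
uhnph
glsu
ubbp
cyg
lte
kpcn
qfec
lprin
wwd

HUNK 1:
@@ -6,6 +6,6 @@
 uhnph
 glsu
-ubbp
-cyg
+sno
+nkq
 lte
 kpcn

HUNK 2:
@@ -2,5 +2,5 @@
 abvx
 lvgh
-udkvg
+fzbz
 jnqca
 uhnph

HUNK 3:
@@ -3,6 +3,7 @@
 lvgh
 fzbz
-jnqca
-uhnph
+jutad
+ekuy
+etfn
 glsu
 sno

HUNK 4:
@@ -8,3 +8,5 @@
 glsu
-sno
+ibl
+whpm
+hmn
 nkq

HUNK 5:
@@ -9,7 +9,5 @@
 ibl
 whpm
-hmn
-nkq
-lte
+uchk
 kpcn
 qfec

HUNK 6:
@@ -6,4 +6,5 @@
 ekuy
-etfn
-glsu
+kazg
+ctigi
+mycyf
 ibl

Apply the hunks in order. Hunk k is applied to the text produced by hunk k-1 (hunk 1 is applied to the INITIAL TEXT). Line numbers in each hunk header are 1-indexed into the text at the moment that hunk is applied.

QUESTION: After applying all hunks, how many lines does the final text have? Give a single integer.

Answer: 16

Derivation:
Hunk 1: at line 6 remove [ubbp,cyg] add [sno,nkq] -> 14 lines: vry abvx lvgh udkvg jnqca uhnph glsu sno nkq lte kpcn qfec lprin wwd
Hunk 2: at line 2 remove [udkvg] add [fzbz] -> 14 lines: vry abvx lvgh fzbz jnqca uhnph glsu sno nkq lte kpcn qfec lprin wwd
Hunk 3: at line 3 remove [jnqca,uhnph] add [jutad,ekuy,etfn] -> 15 lines: vry abvx lvgh fzbz jutad ekuy etfn glsu sno nkq lte kpcn qfec lprin wwd
Hunk 4: at line 8 remove [sno] add [ibl,whpm,hmn] -> 17 lines: vry abvx lvgh fzbz jutad ekuy etfn glsu ibl whpm hmn nkq lte kpcn qfec lprin wwd
Hunk 5: at line 9 remove [hmn,nkq,lte] add [uchk] -> 15 lines: vry abvx lvgh fzbz jutad ekuy etfn glsu ibl whpm uchk kpcn qfec lprin wwd
Hunk 6: at line 6 remove [etfn,glsu] add [kazg,ctigi,mycyf] -> 16 lines: vry abvx lvgh fzbz jutad ekuy kazg ctigi mycyf ibl whpm uchk kpcn qfec lprin wwd
Final line count: 16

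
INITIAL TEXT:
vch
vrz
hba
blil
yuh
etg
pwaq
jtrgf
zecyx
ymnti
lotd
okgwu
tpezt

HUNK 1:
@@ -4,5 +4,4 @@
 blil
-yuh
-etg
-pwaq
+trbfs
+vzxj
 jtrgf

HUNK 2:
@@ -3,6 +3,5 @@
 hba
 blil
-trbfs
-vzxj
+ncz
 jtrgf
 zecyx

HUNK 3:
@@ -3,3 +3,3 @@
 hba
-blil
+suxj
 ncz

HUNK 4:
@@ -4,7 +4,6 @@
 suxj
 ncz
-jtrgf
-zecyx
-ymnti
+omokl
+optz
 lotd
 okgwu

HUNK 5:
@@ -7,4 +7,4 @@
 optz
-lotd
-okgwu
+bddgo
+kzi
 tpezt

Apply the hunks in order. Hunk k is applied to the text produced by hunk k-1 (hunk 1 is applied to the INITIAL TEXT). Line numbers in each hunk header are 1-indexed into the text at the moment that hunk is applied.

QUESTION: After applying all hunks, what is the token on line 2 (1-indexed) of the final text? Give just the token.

Answer: vrz

Derivation:
Hunk 1: at line 4 remove [yuh,etg,pwaq] add [trbfs,vzxj] -> 12 lines: vch vrz hba blil trbfs vzxj jtrgf zecyx ymnti lotd okgwu tpezt
Hunk 2: at line 3 remove [trbfs,vzxj] add [ncz] -> 11 lines: vch vrz hba blil ncz jtrgf zecyx ymnti lotd okgwu tpezt
Hunk 3: at line 3 remove [blil] add [suxj] -> 11 lines: vch vrz hba suxj ncz jtrgf zecyx ymnti lotd okgwu tpezt
Hunk 4: at line 4 remove [jtrgf,zecyx,ymnti] add [omokl,optz] -> 10 lines: vch vrz hba suxj ncz omokl optz lotd okgwu tpezt
Hunk 5: at line 7 remove [lotd,okgwu] add [bddgo,kzi] -> 10 lines: vch vrz hba suxj ncz omokl optz bddgo kzi tpezt
Final line 2: vrz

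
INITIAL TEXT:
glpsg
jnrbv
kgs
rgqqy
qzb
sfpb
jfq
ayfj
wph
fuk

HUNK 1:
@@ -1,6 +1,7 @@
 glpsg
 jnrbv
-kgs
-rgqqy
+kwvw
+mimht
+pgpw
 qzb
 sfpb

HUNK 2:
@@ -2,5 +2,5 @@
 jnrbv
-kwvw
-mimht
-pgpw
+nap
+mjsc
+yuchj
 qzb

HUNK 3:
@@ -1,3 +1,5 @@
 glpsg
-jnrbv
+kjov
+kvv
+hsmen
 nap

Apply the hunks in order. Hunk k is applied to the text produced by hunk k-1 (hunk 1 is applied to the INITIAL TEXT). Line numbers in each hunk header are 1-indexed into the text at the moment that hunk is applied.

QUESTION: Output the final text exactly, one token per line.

Hunk 1: at line 1 remove [kgs,rgqqy] add [kwvw,mimht,pgpw] -> 11 lines: glpsg jnrbv kwvw mimht pgpw qzb sfpb jfq ayfj wph fuk
Hunk 2: at line 2 remove [kwvw,mimht,pgpw] add [nap,mjsc,yuchj] -> 11 lines: glpsg jnrbv nap mjsc yuchj qzb sfpb jfq ayfj wph fuk
Hunk 3: at line 1 remove [jnrbv] add [kjov,kvv,hsmen] -> 13 lines: glpsg kjov kvv hsmen nap mjsc yuchj qzb sfpb jfq ayfj wph fuk

Answer: glpsg
kjov
kvv
hsmen
nap
mjsc
yuchj
qzb
sfpb
jfq
ayfj
wph
fuk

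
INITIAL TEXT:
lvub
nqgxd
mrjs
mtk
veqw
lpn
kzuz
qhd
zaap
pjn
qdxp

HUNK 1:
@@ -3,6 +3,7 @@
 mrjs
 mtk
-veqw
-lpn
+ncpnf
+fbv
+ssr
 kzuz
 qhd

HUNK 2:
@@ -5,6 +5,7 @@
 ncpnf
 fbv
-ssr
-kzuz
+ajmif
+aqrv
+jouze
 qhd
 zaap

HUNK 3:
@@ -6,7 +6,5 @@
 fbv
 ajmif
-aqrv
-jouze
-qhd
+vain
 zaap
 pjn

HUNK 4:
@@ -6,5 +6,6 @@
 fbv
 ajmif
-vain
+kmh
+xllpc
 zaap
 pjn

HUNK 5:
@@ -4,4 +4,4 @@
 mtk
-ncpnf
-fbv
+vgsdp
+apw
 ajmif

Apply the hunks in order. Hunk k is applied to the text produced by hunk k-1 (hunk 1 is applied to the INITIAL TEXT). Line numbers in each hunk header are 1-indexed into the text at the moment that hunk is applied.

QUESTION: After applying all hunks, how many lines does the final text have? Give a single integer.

Answer: 12

Derivation:
Hunk 1: at line 3 remove [veqw,lpn] add [ncpnf,fbv,ssr] -> 12 lines: lvub nqgxd mrjs mtk ncpnf fbv ssr kzuz qhd zaap pjn qdxp
Hunk 2: at line 5 remove [ssr,kzuz] add [ajmif,aqrv,jouze] -> 13 lines: lvub nqgxd mrjs mtk ncpnf fbv ajmif aqrv jouze qhd zaap pjn qdxp
Hunk 3: at line 6 remove [aqrv,jouze,qhd] add [vain] -> 11 lines: lvub nqgxd mrjs mtk ncpnf fbv ajmif vain zaap pjn qdxp
Hunk 4: at line 6 remove [vain] add [kmh,xllpc] -> 12 lines: lvub nqgxd mrjs mtk ncpnf fbv ajmif kmh xllpc zaap pjn qdxp
Hunk 5: at line 4 remove [ncpnf,fbv] add [vgsdp,apw] -> 12 lines: lvub nqgxd mrjs mtk vgsdp apw ajmif kmh xllpc zaap pjn qdxp
Final line count: 12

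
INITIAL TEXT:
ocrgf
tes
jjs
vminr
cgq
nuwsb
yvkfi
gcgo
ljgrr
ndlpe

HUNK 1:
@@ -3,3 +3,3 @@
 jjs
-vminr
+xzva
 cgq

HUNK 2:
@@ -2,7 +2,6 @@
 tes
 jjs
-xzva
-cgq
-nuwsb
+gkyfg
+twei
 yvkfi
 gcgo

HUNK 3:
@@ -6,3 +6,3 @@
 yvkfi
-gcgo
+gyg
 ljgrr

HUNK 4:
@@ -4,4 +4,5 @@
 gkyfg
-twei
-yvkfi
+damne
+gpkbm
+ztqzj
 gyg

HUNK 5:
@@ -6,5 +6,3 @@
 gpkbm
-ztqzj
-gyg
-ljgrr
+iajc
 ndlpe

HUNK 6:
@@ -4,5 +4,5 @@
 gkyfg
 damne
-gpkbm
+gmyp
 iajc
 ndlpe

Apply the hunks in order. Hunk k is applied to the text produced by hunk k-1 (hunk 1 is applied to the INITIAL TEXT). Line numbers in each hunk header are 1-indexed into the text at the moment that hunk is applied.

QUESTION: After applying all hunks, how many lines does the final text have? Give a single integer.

Answer: 8

Derivation:
Hunk 1: at line 3 remove [vminr] add [xzva] -> 10 lines: ocrgf tes jjs xzva cgq nuwsb yvkfi gcgo ljgrr ndlpe
Hunk 2: at line 2 remove [xzva,cgq,nuwsb] add [gkyfg,twei] -> 9 lines: ocrgf tes jjs gkyfg twei yvkfi gcgo ljgrr ndlpe
Hunk 3: at line 6 remove [gcgo] add [gyg] -> 9 lines: ocrgf tes jjs gkyfg twei yvkfi gyg ljgrr ndlpe
Hunk 4: at line 4 remove [twei,yvkfi] add [damne,gpkbm,ztqzj] -> 10 lines: ocrgf tes jjs gkyfg damne gpkbm ztqzj gyg ljgrr ndlpe
Hunk 5: at line 6 remove [ztqzj,gyg,ljgrr] add [iajc] -> 8 lines: ocrgf tes jjs gkyfg damne gpkbm iajc ndlpe
Hunk 6: at line 4 remove [gpkbm] add [gmyp] -> 8 lines: ocrgf tes jjs gkyfg damne gmyp iajc ndlpe
Final line count: 8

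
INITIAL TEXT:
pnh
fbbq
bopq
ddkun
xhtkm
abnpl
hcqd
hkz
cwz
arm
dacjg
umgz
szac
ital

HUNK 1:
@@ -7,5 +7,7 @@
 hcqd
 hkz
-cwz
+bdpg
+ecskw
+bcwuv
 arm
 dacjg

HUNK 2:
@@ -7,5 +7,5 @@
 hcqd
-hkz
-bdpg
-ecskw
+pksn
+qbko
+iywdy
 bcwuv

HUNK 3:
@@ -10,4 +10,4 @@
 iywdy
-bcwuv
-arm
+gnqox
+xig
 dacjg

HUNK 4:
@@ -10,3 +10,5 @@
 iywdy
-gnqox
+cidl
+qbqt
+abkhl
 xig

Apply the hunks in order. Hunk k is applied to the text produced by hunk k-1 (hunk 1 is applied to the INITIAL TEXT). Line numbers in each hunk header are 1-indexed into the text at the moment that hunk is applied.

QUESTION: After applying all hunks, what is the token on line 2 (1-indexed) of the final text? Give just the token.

Answer: fbbq

Derivation:
Hunk 1: at line 7 remove [cwz] add [bdpg,ecskw,bcwuv] -> 16 lines: pnh fbbq bopq ddkun xhtkm abnpl hcqd hkz bdpg ecskw bcwuv arm dacjg umgz szac ital
Hunk 2: at line 7 remove [hkz,bdpg,ecskw] add [pksn,qbko,iywdy] -> 16 lines: pnh fbbq bopq ddkun xhtkm abnpl hcqd pksn qbko iywdy bcwuv arm dacjg umgz szac ital
Hunk 3: at line 10 remove [bcwuv,arm] add [gnqox,xig] -> 16 lines: pnh fbbq bopq ddkun xhtkm abnpl hcqd pksn qbko iywdy gnqox xig dacjg umgz szac ital
Hunk 4: at line 10 remove [gnqox] add [cidl,qbqt,abkhl] -> 18 lines: pnh fbbq bopq ddkun xhtkm abnpl hcqd pksn qbko iywdy cidl qbqt abkhl xig dacjg umgz szac ital
Final line 2: fbbq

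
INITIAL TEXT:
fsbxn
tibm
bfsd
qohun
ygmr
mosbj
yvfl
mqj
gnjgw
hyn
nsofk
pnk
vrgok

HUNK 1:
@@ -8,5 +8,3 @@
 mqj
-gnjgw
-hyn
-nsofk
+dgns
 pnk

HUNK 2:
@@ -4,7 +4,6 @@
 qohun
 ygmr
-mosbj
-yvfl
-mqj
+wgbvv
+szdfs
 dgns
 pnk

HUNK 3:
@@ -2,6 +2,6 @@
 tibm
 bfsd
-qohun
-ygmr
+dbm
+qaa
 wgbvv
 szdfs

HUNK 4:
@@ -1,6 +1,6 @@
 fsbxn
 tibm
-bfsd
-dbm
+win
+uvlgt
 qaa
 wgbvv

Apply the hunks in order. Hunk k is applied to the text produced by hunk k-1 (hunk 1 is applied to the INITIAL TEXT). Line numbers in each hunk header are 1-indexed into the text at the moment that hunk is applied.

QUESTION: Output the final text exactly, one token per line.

Hunk 1: at line 8 remove [gnjgw,hyn,nsofk] add [dgns] -> 11 lines: fsbxn tibm bfsd qohun ygmr mosbj yvfl mqj dgns pnk vrgok
Hunk 2: at line 4 remove [mosbj,yvfl,mqj] add [wgbvv,szdfs] -> 10 lines: fsbxn tibm bfsd qohun ygmr wgbvv szdfs dgns pnk vrgok
Hunk 3: at line 2 remove [qohun,ygmr] add [dbm,qaa] -> 10 lines: fsbxn tibm bfsd dbm qaa wgbvv szdfs dgns pnk vrgok
Hunk 4: at line 1 remove [bfsd,dbm] add [win,uvlgt] -> 10 lines: fsbxn tibm win uvlgt qaa wgbvv szdfs dgns pnk vrgok

Answer: fsbxn
tibm
win
uvlgt
qaa
wgbvv
szdfs
dgns
pnk
vrgok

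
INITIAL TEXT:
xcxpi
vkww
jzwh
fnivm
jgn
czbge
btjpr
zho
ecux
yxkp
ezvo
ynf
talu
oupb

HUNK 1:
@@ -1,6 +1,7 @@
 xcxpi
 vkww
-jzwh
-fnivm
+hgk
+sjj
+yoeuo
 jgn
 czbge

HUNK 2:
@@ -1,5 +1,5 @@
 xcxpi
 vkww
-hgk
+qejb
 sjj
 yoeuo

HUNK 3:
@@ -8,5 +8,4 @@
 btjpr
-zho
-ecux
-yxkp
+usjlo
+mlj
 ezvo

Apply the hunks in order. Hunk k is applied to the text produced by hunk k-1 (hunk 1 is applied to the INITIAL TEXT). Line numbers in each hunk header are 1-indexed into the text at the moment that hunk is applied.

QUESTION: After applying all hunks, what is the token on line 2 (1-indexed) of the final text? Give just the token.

Hunk 1: at line 1 remove [jzwh,fnivm] add [hgk,sjj,yoeuo] -> 15 lines: xcxpi vkww hgk sjj yoeuo jgn czbge btjpr zho ecux yxkp ezvo ynf talu oupb
Hunk 2: at line 1 remove [hgk] add [qejb] -> 15 lines: xcxpi vkww qejb sjj yoeuo jgn czbge btjpr zho ecux yxkp ezvo ynf talu oupb
Hunk 3: at line 8 remove [zho,ecux,yxkp] add [usjlo,mlj] -> 14 lines: xcxpi vkww qejb sjj yoeuo jgn czbge btjpr usjlo mlj ezvo ynf talu oupb
Final line 2: vkww

Answer: vkww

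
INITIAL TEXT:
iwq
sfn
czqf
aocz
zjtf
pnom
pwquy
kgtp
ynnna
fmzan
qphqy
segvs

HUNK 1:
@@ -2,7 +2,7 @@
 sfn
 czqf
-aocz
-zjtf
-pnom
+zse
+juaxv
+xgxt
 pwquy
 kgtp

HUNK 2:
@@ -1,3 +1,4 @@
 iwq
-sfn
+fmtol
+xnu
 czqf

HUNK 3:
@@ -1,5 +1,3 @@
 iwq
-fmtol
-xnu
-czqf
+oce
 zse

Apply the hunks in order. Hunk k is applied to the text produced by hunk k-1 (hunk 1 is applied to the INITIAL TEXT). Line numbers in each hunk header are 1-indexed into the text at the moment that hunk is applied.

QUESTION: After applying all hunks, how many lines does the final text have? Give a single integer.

Answer: 11

Derivation:
Hunk 1: at line 2 remove [aocz,zjtf,pnom] add [zse,juaxv,xgxt] -> 12 lines: iwq sfn czqf zse juaxv xgxt pwquy kgtp ynnna fmzan qphqy segvs
Hunk 2: at line 1 remove [sfn] add [fmtol,xnu] -> 13 lines: iwq fmtol xnu czqf zse juaxv xgxt pwquy kgtp ynnna fmzan qphqy segvs
Hunk 3: at line 1 remove [fmtol,xnu,czqf] add [oce] -> 11 lines: iwq oce zse juaxv xgxt pwquy kgtp ynnna fmzan qphqy segvs
Final line count: 11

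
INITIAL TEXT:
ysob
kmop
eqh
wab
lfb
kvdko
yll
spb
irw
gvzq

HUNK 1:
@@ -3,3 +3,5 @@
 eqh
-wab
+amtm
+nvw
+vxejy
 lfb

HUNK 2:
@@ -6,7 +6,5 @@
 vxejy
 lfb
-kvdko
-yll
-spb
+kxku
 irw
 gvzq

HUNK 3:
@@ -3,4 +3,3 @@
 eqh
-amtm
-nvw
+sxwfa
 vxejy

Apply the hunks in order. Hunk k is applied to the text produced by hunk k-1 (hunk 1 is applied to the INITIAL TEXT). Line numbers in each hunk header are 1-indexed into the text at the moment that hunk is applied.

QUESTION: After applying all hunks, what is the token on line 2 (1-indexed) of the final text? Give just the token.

Hunk 1: at line 3 remove [wab] add [amtm,nvw,vxejy] -> 12 lines: ysob kmop eqh amtm nvw vxejy lfb kvdko yll spb irw gvzq
Hunk 2: at line 6 remove [kvdko,yll,spb] add [kxku] -> 10 lines: ysob kmop eqh amtm nvw vxejy lfb kxku irw gvzq
Hunk 3: at line 3 remove [amtm,nvw] add [sxwfa] -> 9 lines: ysob kmop eqh sxwfa vxejy lfb kxku irw gvzq
Final line 2: kmop

Answer: kmop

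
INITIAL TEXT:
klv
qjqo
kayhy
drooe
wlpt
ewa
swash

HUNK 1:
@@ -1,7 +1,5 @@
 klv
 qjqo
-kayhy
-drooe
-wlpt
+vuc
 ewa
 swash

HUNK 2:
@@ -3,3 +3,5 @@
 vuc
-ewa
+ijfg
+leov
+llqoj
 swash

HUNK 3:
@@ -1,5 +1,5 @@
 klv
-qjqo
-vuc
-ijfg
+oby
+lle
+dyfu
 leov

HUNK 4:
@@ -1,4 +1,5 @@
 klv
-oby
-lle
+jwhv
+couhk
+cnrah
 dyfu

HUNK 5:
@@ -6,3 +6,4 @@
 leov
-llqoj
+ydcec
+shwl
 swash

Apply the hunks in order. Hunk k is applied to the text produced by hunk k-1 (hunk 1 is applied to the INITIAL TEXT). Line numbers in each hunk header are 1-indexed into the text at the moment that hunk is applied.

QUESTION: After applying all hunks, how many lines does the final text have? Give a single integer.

Hunk 1: at line 1 remove [kayhy,drooe,wlpt] add [vuc] -> 5 lines: klv qjqo vuc ewa swash
Hunk 2: at line 3 remove [ewa] add [ijfg,leov,llqoj] -> 7 lines: klv qjqo vuc ijfg leov llqoj swash
Hunk 3: at line 1 remove [qjqo,vuc,ijfg] add [oby,lle,dyfu] -> 7 lines: klv oby lle dyfu leov llqoj swash
Hunk 4: at line 1 remove [oby,lle] add [jwhv,couhk,cnrah] -> 8 lines: klv jwhv couhk cnrah dyfu leov llqoj swash
Hunk 5: at line 6 remove [llqoj] add [ydcec,shwl] -> 9 lines: klv jwhv couhk cnrah dyfu leov ydcec shwl swash
Final line count: 9

Answer: 9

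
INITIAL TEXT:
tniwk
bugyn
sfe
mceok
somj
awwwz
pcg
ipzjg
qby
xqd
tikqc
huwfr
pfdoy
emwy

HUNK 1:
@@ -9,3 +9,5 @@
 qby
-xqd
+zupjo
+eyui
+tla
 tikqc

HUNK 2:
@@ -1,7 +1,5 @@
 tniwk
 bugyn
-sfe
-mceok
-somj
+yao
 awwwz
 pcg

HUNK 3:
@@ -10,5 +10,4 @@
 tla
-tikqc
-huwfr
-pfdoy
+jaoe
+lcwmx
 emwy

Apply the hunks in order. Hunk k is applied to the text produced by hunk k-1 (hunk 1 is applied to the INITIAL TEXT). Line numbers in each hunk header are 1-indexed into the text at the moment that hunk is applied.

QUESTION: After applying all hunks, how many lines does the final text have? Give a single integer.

Hunk 1: at line 9 remove [xqd] add [zupjo,eyui,tla] -> 16 lines: tniwk bugyn sfe mceok somj awwwz pcg ipzjg qby zupjo eyui tla tikqc huwfr pfdoy emwy
Hunk 2: at line 1 remove [sfe,mceok,somj] add [yao] -> 14 lines: tniwk bugyn yao awwwz pcg ipzjg qby zupjo eyui tla tikqc huwfr pfdoy emwy
Hunk 3: at line 10 remove [tikqc,huwfr,pfdoy] add [jaoe,lcwmx] -> 13 lines: tniwk bugyn yao awwwz pcg ipzjg qby zupjo eyui tla jaoe lcwmx emwy
Final line count: 13

Answer: 13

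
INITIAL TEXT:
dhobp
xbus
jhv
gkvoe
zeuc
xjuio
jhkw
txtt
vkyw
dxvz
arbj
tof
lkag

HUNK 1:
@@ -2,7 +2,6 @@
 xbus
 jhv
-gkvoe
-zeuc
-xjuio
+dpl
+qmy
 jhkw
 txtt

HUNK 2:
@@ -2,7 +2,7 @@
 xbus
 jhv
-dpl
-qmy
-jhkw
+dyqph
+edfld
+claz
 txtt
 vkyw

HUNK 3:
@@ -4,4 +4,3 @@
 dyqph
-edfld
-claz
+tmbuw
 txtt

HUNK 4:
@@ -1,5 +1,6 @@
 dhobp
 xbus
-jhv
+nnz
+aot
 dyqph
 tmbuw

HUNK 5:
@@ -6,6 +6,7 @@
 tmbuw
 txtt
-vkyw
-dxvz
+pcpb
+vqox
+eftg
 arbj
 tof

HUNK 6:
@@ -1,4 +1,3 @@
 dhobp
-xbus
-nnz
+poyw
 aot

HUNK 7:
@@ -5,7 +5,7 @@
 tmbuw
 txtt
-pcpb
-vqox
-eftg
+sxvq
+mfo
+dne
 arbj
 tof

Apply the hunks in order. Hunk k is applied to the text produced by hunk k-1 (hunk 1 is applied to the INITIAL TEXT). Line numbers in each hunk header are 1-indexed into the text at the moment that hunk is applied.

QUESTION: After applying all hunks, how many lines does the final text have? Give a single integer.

Hunk 1: at line 2 remove [gkvoe,zeuc,xjuio] add [dpl,qmy] -> 12 lines: dhobp xbus jhv dpl qmy jhkw txtt vkyw dxvz arbj tof lkag
Hunk 2: at line 2 remove [dpl,qmy,jhkw] add [dyqph,edfld,claz] -> 12 lines: dhobp xbus jhv dyqph edfld claz txtt vkyw dxvz arbj tof lkag
Hunk 3: at line 4 remove [edfld,claz] add [tmbuw] -> 11 lines: dhobp xbus jhv dyqph tmbuw txtt vkyw dxvz arbj tof lkag
Hunk 4: at line 1 remove [jhv] add [nnz,aot] -> 12 lines: dhobp xbus nnz aot dyqph tmbuw txtt vkyw dxvz arbj tof lkag
Hunk 5: at line 6 remove [vkyw,dxvz] add [pcpb,vqox,eftg] -> 13 lines: dhobp xbus nnz aot dyqph tmbuw txtt pcpb vqox eftg arbj tof lkag
Hunk 6: at line 1 remove [xbus,nnz] add [poyw] -> 12 lines: dhobp poyw aot dyqph tmbuw txtt pcpb vqox eftg arbj tof lkag
Hunk 7: at line 5 remove [pcpb,vqox,eftg] add [sxvq,mfo,dne] -> 12 lines: dhobp poyw aot dyqph tmbuw txtt sxvq mfo dne arbj tof lkag
Final line count: 12

Answer: 12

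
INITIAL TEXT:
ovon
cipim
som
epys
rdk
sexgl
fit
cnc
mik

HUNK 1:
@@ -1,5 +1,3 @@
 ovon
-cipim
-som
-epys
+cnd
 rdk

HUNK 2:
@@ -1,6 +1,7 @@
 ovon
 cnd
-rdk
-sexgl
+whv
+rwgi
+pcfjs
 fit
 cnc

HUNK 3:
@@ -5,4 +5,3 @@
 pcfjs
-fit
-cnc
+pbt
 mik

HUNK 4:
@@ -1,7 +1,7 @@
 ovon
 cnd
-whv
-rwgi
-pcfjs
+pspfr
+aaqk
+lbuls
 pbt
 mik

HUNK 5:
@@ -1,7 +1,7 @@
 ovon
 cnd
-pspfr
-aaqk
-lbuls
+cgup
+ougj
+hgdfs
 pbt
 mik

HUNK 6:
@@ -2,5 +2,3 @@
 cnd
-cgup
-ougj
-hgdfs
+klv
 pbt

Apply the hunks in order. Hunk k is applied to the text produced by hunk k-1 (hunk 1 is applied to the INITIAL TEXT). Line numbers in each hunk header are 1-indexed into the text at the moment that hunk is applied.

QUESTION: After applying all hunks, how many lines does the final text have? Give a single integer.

Hunk 1: at line 1 remove [cipim,som,epys] add [cnd] -> 7 lines: ovon cnd rdk sexgl fit cnc mik
Hunk 2: at line 1 remove [rdk,sexgl] add [whv,rwgi,pcfjs] -> 8 lines: ovon cnd whv rwgi pcfjs fit cnc mik
Hunk 3: at line 5 remove [fit,cnc] add [pbt] -> 7 lines: ovon cnd whv rwgi pcfjs pbt mik
Hunk 4: at line 1 remove [whv,rwgi,pcfjs] add [pspfr,aaqk,lbuls] -> 7 lines: ovon cnd pspfr aaqk lbuls pbt mik
Hunk 5: at line 1 remove [pspfr,aaqk,lbuls] add [cgup,ougj,hgdfs] -> 7 lines: ovon cnd cgup ougj hgdfs pbt mik
Hunk 6: at line 2 remove [cgup,ougj,hgdfs] add [klv] -> 5 lines: ovon cnd klv pbt mik
Final line count: 5

Answer: 5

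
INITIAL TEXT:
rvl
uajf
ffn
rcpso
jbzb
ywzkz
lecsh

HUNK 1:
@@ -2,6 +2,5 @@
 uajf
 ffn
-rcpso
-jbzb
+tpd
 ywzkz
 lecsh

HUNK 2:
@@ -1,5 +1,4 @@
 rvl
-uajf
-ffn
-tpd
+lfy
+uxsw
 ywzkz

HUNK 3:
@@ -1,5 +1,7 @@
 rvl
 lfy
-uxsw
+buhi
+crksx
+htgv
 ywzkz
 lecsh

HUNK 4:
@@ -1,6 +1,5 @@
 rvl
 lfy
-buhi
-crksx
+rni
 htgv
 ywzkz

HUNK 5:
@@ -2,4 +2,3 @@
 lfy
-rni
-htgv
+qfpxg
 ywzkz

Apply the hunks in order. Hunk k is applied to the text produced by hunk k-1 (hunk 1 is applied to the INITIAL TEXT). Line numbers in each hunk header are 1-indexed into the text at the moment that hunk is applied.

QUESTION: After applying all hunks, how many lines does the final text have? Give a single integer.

Answer: 5

Derivation:
Hunk 1: at line 2 remove [rcpso,jbzb] add [tpd] -> 6 lines: rvl uajf ffn tpd ywzkz lecsh
Hunk 2: at line 1 remove [uajf,ffn,tpd] add [lfy,uxsw] -> 5 lines: rvl lfy uxsw ywzkz lecsh
Hunk 3: at line 1 remove [uxsw] add [buhi,crksx,htgv] -> 7 lines: rvl lfy buhi crksx htgv ywzkz lecsh
Hunk 4: at line 1 remove [buhi,crksx] add [rni] -> 6 lines: rvl lfy rni htgv ywzkz lecsh
Hunk 5: at line 2 remove [rni,htgv] add [qfpxg] -> 5 lines: rvl lfy qfpxg ywzkz lecsh
Final line count: 5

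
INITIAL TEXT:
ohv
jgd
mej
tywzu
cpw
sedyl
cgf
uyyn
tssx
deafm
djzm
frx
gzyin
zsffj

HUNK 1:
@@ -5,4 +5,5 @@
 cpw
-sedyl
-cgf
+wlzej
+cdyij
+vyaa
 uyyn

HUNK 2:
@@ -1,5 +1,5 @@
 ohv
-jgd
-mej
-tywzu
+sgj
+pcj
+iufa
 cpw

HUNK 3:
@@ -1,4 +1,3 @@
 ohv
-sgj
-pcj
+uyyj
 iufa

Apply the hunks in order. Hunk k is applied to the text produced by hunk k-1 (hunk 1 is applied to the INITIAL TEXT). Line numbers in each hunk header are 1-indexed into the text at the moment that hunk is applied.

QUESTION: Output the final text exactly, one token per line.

Answer: ohv
uyyj
iufa
cpw
wlzej
cdyij
vyaa
uyyn
tssx
deafm
djzm
frx
gzyin
zsffj

Derivation:
Hunk 1: at line 5 remove [sedyl,cgf] add [wlzej,cdyij,vyaa] -> 15 lines: ohv jgd mej tywzu cpw wlzej cdyij vyaa uyyn tssx deafm djzm frx gzyin zsffj
Hunk 2: at line 1 remove [jgd,mej,tywzu] add [sgj,pcj,iufa] -> 15 lines: ohv sgj pcj iufa cpw wlzej cdyij vyaa uyyn tssx deafm djzm frx gzyin zsffj
Hunk 3: at line 1 remove [sgj,pcj] add [uyyj] -> 14 lines: ohv uyyj iufa cpw wlzej cdyij vyaa uyyn tssx deafm djzm frx gzyin zsffj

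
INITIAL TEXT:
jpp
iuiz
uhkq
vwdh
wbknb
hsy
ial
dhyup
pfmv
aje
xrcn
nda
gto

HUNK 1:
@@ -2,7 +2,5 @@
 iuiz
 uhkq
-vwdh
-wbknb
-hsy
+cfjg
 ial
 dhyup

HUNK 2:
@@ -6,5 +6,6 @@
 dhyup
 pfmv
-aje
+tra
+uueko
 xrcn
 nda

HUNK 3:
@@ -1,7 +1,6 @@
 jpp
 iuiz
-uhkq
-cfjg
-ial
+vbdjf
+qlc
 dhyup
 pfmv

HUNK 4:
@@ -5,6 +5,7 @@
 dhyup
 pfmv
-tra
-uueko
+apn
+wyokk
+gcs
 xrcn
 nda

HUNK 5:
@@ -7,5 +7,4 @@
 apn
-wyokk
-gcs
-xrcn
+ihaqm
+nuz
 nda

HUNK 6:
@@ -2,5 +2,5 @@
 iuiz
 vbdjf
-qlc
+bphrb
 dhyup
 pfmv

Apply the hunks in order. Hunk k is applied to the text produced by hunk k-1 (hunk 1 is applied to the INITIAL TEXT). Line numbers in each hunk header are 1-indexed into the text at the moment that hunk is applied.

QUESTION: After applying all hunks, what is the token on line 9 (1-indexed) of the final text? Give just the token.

Hunk 1: at line 2 remove [vwdh,wbknb,hsy] add [cfjg] -> 11 lines: jpp iuiz uhkq cfjg ial dhyup pfmv aje xrcn nda gto
Hunk 2: at line 6 remove [aje] add [tra,uueko] -> 12 lines: jpp iuiz uhkq cfjg ial dhyup pfmv tra uueko xrcn nda gto
Hunk 3: at line 1 remove [uhkq,cfjg,ial] add [vbdjf,qlc] -> 11 lines: jpp iuiz vbdjf qlc dhyup pfmv tra uueko xrcn nda gto
Hunk 4: at line 5 remove [tra,uueko] add [apn,wyokk,gcs] -> 12 lines: jpp iuiz vbdjf qlc dhyup pfmv apn wyokk gcs xrcn nda gto
Hunk 5: at line 7 remove [wyokk,gcs,xrcn] add [ihaqm,nuz] -> 11 lines: jpp iuiz vbdjf qlc dhyup pfmv apn ihaqm nuz nda gto
Hunk 6: at line 2 remove [qlc] add [bphrb] -> 11 lines: jpp iuiz vbdjf bphrb dhyup pfmv apn ihaqm nuz nda gto
Final line 9: nuz

Answer: nuz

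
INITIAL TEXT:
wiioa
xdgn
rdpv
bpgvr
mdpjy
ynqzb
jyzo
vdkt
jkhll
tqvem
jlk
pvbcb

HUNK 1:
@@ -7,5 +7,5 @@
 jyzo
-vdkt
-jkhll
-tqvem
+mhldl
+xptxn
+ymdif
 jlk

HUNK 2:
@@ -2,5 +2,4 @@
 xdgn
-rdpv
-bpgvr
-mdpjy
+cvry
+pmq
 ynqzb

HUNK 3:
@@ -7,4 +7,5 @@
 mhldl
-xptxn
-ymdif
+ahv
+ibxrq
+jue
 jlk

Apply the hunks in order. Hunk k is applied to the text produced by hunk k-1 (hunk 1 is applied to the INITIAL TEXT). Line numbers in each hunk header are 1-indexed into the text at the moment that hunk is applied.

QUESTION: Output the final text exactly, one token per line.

Hunk 1: at line 7 remove [vdkt,jkhll,tqvem] add [mhldl,xptxn,ymdif] -> 12 lines: wiioa xdgn rdpv bpgvr mdpjy ynqzb jyzo mhldl xptxn ymdif jlk pvbcb
Hunk 2: at line 2 remove [rdpv,bpgvr,mdpjy] add [cvry,pmq] -> 11 lines: wiioa xdgn cvry pmq ynqzb jyzo mhldl xptxn ymdif jlk pvbcb
Hunk 3: at line 7 remove [xptxn,ymdif] add [ahv,ibxrq,jue] -> 12 lines: wiioa xdgn cvry pmq ynqzb jyzo mhldl ahv ibxrq jue jlk pvbcb

Answer: wiioa
xdgn
cvry
pmq
ynqzb
jyzo
mhldl
ahv
ibxrq
jue
jlk
pvbcb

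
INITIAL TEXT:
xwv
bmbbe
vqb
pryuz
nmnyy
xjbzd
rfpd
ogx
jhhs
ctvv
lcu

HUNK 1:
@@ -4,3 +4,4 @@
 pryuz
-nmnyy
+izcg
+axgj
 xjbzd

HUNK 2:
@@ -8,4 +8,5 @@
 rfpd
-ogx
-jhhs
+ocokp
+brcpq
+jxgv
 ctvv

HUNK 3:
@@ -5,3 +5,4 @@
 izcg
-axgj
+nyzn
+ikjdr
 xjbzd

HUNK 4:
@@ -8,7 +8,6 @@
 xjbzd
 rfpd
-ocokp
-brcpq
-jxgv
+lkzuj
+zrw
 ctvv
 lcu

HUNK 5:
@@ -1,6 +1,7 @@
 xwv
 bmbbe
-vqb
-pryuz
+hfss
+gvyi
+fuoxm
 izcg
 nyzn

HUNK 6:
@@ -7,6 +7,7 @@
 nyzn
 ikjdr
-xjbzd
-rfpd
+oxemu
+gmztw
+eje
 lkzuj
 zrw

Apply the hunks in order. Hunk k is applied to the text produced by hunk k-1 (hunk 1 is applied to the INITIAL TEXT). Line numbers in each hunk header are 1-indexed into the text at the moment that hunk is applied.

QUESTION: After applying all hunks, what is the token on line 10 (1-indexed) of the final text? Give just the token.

Hunk 1: at line 4 remove [nmnyy] add [izcg,axgj] -> 12 lines: xwv bmbbe vqb pryuz izcg axgj xjbzd rfpd ogx jhhs ctvv lcu
Hunk 2: at line 8 remove [ogx,jhhs] add [ocokp,brcpq,jxgv] -> 13 lines: xwv bmbbe vqb pryuz izcg axgj xjbzd rfpd ocokp brcpq jxgv ctvv lcu
Hunk 3: at line 5 remove [axgj] add [nyzn,ikjdr] -> 14 lines: xwv bmbbe vqb pryuz izcg nyzn ikjdr xjbzd rfpd ocokp brcpq jxgv ctvv lcu
Hunk 4: at line 8 remove [ocokp,brcpq,jxgv] add [lkzuj,zrw] -> 13 lines: xwv bmbbe vqb pryuz izcg nyzn ikjdr xjbzd rfpd lkzuj zrw ctvv lcu
Hunk 5: at line 1 remove [vqb,pryuz] add [hfss,gvyi,fuoxm] -> 14 lines: xwv bmbbe hfss gvyi fuoxm izcg nyzn ikjdr xjbzd rfpd lkzuj zrw ctvv lcu
Hunk 6: at line 7 remove [xjbzd,rfpd] add [oxemu,gmztw,eje] -> 15 lines: xwv bmbbe hfss gvyi fuoxm izcg nyzn ikjdr oxemu gmztw eje lkzuj zrw ctvv lcu
Final line 10: gmztw

Answer: gmztw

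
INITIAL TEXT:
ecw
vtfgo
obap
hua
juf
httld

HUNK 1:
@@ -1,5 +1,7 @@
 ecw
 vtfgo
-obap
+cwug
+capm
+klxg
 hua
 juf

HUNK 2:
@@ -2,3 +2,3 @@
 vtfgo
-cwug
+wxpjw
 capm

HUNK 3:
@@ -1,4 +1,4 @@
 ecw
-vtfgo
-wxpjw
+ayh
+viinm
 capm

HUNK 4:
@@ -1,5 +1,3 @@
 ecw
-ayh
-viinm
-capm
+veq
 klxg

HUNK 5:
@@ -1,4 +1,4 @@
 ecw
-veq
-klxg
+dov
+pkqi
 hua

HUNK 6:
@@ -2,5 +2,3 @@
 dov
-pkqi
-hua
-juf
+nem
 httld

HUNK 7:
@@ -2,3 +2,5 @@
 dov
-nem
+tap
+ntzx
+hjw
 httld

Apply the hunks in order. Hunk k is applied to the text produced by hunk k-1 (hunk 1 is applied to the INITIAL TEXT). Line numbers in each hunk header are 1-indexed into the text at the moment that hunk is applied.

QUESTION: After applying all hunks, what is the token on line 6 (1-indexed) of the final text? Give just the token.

Hunk 1: at line 1 remove [obap] add [cwug,capm,klxg] -> 8 lines: ecw vtfgo cwug capm klxg hua juf httld
Hunk 2: at line 2 remove [cwug] add [wxpjw] -> 8 lines: ecw vtfgo wxpjw capm klxg hua juf httld
Hunk 3: at line 1 remove [vtfgo,wxpjw] add [ayh,viinm] -> 8 lines: ecw ayh viinm capm klxg hua juf httld
Hunk 4: at line 1 remove [ayh,viinm,capm] add [veq] -> 6 lines: ecw veq klxg hua juf httld
Hunk 5: at line 1 remove [veq,klxg] add [dov,pkqi] -> 6 lines: ecw dov pkqi hua juf httld
Hunk 6: at line 2 remove [pkqi,hua,juf] add [nem] -> 4 lines: ecw dov nem httld
Hunk 7: at line 2 remove [nem] add [tap,ntzx,hjw] -> 6 lines: ecw dov tap ntzx hjw httld
Final line 6: httld

Answer: httld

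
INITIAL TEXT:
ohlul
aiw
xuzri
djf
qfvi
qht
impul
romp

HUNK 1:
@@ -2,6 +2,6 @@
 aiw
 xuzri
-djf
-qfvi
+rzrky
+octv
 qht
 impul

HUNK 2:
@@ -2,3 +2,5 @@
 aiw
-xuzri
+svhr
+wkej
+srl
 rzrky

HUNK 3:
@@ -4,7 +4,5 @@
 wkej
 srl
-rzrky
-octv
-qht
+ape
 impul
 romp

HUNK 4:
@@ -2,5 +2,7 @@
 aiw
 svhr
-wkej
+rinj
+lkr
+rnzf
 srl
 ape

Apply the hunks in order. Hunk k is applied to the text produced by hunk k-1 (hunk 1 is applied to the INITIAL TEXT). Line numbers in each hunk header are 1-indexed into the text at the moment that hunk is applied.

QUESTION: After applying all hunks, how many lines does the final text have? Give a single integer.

Answer: 10

Derivation:
Hunk 1: at line 2 remove [djf,qfvi] add [rzrky,octv] -> 8 lines: ohlul aiw xuzri rzrky octv qht impul romp
Hunk 2: at line 2 remove [xuzri] add [svhr,wkej,srl] -> 10 lines: ohlul aiw svhr wkej srl rzrky octv qht impul romp
Hunk 3: at line 4 remove [rzrky,octv,qht] add [ape] -> 8 lines: ohlul aiw svhr wkej srl ape impul romp
Hunk 4: at line 2 remove [wkej] add [rinj,lkr,rnzf] -> 10 lines: ohlul aiw svhr rinj lkr rnzf srl ape impul romp
Final line count: 10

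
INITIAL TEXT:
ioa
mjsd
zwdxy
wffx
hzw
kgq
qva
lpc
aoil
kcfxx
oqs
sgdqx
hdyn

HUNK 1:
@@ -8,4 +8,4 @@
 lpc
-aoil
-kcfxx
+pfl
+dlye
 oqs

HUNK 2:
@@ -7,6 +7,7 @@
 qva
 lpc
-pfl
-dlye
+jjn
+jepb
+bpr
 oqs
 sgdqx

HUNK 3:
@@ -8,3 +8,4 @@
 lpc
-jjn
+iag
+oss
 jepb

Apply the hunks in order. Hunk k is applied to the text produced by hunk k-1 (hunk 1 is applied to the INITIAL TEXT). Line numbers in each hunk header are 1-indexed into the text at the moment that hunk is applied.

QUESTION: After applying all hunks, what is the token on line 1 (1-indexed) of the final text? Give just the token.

Hunk 1: at line 8 remove [aoil,kcfxx] add [pfl,dlye] -> 13 lines: ioa mjsd zwdxy wffx hzw kgq qva lpc pfl dlye oqs sgdqx hdyn
Hunk 2: at line 7 remove [pfl,dlye] add [jjn,jepb,bpr] -> 14 lines: ioa mjsd zwdxy wffx hzw kgq qva lpc jjn jepb bpr oqs sgdqx hdyn
Hunk 3: at line 8 remove [jjn] add [iag,oss] -> 15 lines: ioa mjsd zwdxy wffx hzw kgq qva lpc iag oss jepb bpr oqs sgdqx hdyn
Final line 1: ioa

Answer: ioa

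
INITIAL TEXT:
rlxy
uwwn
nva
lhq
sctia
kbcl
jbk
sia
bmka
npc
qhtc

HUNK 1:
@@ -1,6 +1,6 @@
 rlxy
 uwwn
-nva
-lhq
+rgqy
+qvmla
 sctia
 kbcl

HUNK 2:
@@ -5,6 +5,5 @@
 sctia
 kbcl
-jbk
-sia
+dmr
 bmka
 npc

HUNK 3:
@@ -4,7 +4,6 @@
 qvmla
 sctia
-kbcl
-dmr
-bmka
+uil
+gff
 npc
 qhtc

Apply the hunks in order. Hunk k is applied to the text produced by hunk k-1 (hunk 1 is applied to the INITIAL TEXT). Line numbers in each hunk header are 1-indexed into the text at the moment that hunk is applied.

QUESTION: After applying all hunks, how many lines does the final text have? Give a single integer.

Hunk 1: at line 1 remove [nva,lhq] add [rgqy,qvmla] -> 11 lines: rlxy uwwn rgqy qvmla sctia kbcl jbk sia bmka npc qhtc
Hunk 2: at line 5 remove [jbk,sia] add [dmr] -> 10 lines: rlxy uwwn rgqy qvmla sctia kbcl dmr bmka npc qhtc
Hunk 3: at line 4 remove [kbcl,dmr,bmka] add [uil,gff] -> 9 lines: rlxy uwwn rgqy qvmla sctia uil gff npc qhtc
Final line count: 9

Answer: 9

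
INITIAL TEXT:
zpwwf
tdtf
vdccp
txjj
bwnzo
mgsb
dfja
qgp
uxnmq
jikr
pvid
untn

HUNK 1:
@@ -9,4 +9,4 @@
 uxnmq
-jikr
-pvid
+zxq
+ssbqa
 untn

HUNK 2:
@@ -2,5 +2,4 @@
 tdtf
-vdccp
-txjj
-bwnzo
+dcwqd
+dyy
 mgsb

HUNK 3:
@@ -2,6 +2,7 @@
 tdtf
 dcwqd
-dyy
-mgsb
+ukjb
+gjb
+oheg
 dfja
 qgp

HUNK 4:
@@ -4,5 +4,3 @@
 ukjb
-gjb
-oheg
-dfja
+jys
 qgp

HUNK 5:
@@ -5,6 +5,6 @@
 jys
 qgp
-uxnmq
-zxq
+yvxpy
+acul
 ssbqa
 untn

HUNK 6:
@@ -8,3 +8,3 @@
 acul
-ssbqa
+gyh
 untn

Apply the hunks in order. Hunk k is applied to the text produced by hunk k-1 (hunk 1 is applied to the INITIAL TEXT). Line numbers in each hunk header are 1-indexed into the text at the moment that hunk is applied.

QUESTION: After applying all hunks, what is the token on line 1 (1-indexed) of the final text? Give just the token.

Answer: zpwwf

Derivation:
Hunk 1: at line 9 remove [jikr,pvid] add [zxq,ssbqa] -> 12 lines: zpwwf tdtf vdccp txjj bwnzo mgsb dfja qgp uxnmq zxq ssbqa untn
Hunk 2: at line 2 remove [vdccp,txjj,bwnzo] add [dcwqd,dyy] -> 11 lines: zpwwf tdtf dcwqd dyy mgsb dfja qgp uxnmq zxq ssbqa untn
Hunk 3: at line 2 remove [dyy,mgsb] add [ukjb,gjb,oheg] -> 12 lines: zpwwf tdtf dcwqd ukjb gjb oheg dfja qgp uxnmq zxq ssbqa untn
Hunk 4: at line 4 remove [gjb,oheg,dfja] add [jys] -> 10 lines: zpwwf tdtf dcwqd ukjb jys qgp uxnmq zxq ssbqa untn
Hunk 5: at line 5 remove [uxnmq,zxq] add [yvxpy,acul] -> 10 lines: zpwwf tdtf dcwqd ukjb jys qgp yvxpy acul ssbqa untn
Hunk 6: at line 8 remove [ssbqa] add [gyh] -> 10 lines: zpwwf tdtf dcwqd ukjb jys qgp yvxpy acul gyh untn
Final line 1: zpwwf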